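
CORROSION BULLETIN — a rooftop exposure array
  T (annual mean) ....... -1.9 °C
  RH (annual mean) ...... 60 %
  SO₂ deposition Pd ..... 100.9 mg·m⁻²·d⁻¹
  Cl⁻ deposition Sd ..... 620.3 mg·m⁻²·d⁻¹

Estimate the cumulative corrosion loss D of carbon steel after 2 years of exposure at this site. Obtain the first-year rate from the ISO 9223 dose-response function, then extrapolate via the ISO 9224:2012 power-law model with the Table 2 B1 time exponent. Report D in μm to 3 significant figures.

D(2) = 68.6 μm

carbon steel: temperature factor f = +0.150·(-11.9) = -1.7850
  Pd branch = 1.77·Pd^0.52·e^(0.02·RH+f) = 10.86 μm/a
  Cl⁻ term: 0.102·620.3^0.62·exp(0.033·60+0.04·-1.9) = 36.89
  sum: 10.86 + 36.89 → r_corr = 47.75 μm/a
Power-law: D(2) = r_corr · 2^0.523
  D(2) = 47.75 × 2^0.523 = 47.75 × 1.437 = 68.62 μm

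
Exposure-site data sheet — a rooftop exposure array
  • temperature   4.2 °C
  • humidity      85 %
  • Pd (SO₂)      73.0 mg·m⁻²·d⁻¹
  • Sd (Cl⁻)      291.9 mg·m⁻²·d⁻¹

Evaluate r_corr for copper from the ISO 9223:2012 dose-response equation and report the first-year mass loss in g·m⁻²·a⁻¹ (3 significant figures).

r_corr = 21.7 g·m⁻²·a⁻¹

copper: f(T) = +0.126·(T−10) [T≤10 °C] = -0.7308
  SO₂ term: 0.0053·73.0^0.26·exp(0.059·85-0.7308) = 1.173
  Cl⁻ term: 0.01025·291.9^0.27·exp(0.036·85+0.049·4.2) = 1.244
  sum: 1.173 + 1.244 → r_corr = 2.417 μm/a
Convert to mass loss: 2.417 μm/a × 8.96 g/cm³ = 21.65 g·m⁻²·a⁻¹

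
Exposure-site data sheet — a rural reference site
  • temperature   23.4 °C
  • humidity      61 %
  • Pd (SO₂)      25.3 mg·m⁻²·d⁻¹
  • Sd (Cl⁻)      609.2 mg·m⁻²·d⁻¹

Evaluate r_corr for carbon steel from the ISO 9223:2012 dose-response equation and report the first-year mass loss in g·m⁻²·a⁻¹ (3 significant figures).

carbon steel: T>10 °C ⇒ hinge -0.054·(23.4−10) = -0.7236
  Pd branch = 1.77·Pd^0.52·e^(0.02·RH+f) = 15.6 μm/a
  Cl⁻ term: 0.102·609.2^0.62·exp(0.033·61+0.04·23.4) = 103.7
  sum: 15.6 + 103.7 → r_corr = 119.3 μm/a
Convert to mass loss: 119.3 μm/a × 7.85 g/cm³ = 936.7 g·m⁻²·a⁻¹

r_corr = 937 g·m⁻²·a⁻¹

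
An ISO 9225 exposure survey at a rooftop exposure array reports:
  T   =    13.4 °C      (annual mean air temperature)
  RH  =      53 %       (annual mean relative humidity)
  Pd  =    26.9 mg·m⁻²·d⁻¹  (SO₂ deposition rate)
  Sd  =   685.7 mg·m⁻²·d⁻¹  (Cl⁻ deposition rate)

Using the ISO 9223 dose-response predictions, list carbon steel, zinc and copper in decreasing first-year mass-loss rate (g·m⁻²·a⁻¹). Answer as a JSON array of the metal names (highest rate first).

carbon steel: temperature factor f = -0.054·(3.4) = -0.1836
  SO₂ term: 1.77·26.9^0.52·exp(0.02·53-0.1836) = 23.55
  Sd branch = 0.102·Sd^0.62·e^(0.033·RH+0.04·T) = 57.46 μm/a
  sum: 23.55 + 57.46 → r_corr = 81.01 μm/a
  mass loss = 81.01 μm/a × 7.85 g/cm³ = 636 g·m⁻²·a⁻¹
zinc: T>10 °C ⇒ hinge -0.071·(13.4−10) = -0.2414
  Pd branch = 0.0129·Pd^0.44·e^(0.046·RH+f) = 0.4939 μm/a
  Sd branch = 0.0175·Sd^0.57·e^(0.008·RH+0.085·T) = 3.455 μm/a
  sum: 0.4939 + 3.455 → r_corr = 3.949 μm/a
  mass loss = 3.949 μm/a × 7.14 g/cm³ = 28.19 g·m⁻²·a⁻¹
copper: temperature factor f = -0.080·(3.4) = -0.2720
  Pd branch = 0.0053·Pd^0.26·e^(0.059·RH+f) = 0.2167 μm/a
  Cl⁻ term: 0.01025·685.7^0.27·exp(0.036·53+0.049·13.4) = 0.7767
  sum: 0.2167 + 0.7767 → r_corr = 0.9935 μm/a
  mass loss = 0.9935 μm/a × 8.96 g/cm³ = 8.901 g·m⁻²·a⁻¹
Ordering by g·m⁻²·a⁻¹: carbon steel (636) > zinc (28.2) > copper (8.9)

["carbon steel", "zinc", "copper"]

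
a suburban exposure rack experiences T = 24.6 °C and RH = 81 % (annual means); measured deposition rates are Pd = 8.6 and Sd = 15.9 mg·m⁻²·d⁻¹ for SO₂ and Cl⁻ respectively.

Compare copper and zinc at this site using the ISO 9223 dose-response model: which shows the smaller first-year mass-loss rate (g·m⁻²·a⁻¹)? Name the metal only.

zinc

copper: f(T) = -0.080·(T−10) [T>10 °C] = -1.1680
  sulphur-dioxide contribution → 0.3431 μm/a
  chloride contribution → 1.334 μm/a
  total first-year rate 1.677 μm/a
  mass loss = 1.677 μm/a × 8.96 g/cm³ = 15.02 g·m⁻²·a⁻¹
zinc: f(T) = -0.071·(T−10) [T>10 °C] = -1.0366
  sulphur-dioxide contribution → 0.4895 μm/a
  chloride contribution → 1.31 μm/a
  total first-year rate 1.8 μm/a
  mass loss = 1.8 μm/a × 7.14 g/cm³ = 12.85 g·m⁻²·a⁻¹
Ordering by g·m⁻²·a⁻¹: copper (15) > zinc (12.9)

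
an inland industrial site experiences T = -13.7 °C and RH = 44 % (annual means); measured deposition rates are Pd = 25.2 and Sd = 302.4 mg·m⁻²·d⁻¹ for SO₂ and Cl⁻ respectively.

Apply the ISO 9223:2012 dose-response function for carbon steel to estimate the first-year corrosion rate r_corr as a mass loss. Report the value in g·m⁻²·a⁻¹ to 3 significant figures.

r_corr = 73.4 g·m⁻²·a⁻¹

carbon steel: T≤10 °C ⇒ hinge +0.150·(-13.7−10) = -3.5550
  SO₂ term: 1.77·25.2^0.52·exp(0.02·44-3.5550) = 0.6531
  Sd branch = 0.102·Sd^0.62·e^(0.033·RH+0.04·T) = 8.693 μm/a
  sum: 0.6531 + 8.693 → r_corr = 9.346 μm/a
Convert to mass loss: 9.346 μm/a × 7.85 g/cm³ = 73.37 g·m⁻²·a⁻¹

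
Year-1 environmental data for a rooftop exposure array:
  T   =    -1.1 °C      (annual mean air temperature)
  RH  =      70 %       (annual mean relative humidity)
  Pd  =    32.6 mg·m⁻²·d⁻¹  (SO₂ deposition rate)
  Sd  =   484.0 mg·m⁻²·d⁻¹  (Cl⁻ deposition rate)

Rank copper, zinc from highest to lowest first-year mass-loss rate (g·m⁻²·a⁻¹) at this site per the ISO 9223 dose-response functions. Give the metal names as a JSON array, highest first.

copper: f(T) = +0.126·(T−10) [T≤10 °C] = -1.3986
  Pd branch = 0.0053·Pd^0.26·e^(0.059·RH+f) = 0.2013 μm/a
  Sd branch = 0.01025·Sd^0.27·e^(0.036·RH+0.049·T) = 0.6407 μm/a
  sum: 0.2013 + 0.6407 → r_corr = 0.842 μm/a
  mass loss = 0.842 μm/a × 8.96 g/cm³ = 7.545 g·m⁻²·a⁻¹
zinc: f(T) = +0.038·(T−10) [T≤10 °C] = -0.4218
  SO₂ term: 0.0129·32.6^0.44·exp(0.046·70-0.4218) = 0.981
  Cl⁻ term: 0.0175·484.0^0.57·exp(0.008·70+0.085·-1.1) = 0.9462
  sum: 0.981 + 0.9462 → r_corr = 1.927 μm/a
  mass loss = 1.927 μm/a × 7.14 g/cm³ = 13.76 g·m⁻²·a⁻¹
Ordering by g·m⁻²·a⁻¹: zinc (13.8) > copper (7.54)

["zinc", "copper"]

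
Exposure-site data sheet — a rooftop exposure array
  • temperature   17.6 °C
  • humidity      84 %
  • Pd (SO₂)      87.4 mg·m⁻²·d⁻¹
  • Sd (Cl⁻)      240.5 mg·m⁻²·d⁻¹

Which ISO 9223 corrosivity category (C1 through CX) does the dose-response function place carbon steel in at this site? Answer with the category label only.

carbon steel: temperature factor f = -0.054·(7.6) = -0.4104
  Pd branch = 1.77·Pd^0.52·e^(0.02·RH+f) = 64.41 μm/a
  Cl⁻ term: 0.102·240.5^0.62·exp(0.033·84+0.04·17.6) = 98.74
  r_corr = 64.41 + 98.74 = 163.1 μm/a
ISO 9223 Table 2 (carbon steel): 80 < 163 ≤ 200 μm/a ⇒ C5

C5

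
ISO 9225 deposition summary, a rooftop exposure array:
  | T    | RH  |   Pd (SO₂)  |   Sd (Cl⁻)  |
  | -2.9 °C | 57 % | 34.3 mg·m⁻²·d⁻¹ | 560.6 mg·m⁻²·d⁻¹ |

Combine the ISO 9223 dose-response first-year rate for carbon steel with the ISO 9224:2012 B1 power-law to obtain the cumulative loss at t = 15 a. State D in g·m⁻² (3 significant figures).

D(15) = 1.14e+03 g·m⁻²

carbon steel: T≤10 °C ⇒ hinge +0.150·(-2.9−10) = -1.9350
  sulphur-dioxide contribution → 5.024 μm/a
  chloride contribution → 30.15 μm/a
  total first-year rate 35.17 μm/a
ISO 9224: D(t) = r_corr · t^b with b = 0.523 (carbon steel, B1)
  D(15) = 35.17 × 15^0.523 = 35.17 × 4.122 = 145 μm
  Mass loss = 145 μm × 7.85 g/cm³ = 1138 g·m⁻²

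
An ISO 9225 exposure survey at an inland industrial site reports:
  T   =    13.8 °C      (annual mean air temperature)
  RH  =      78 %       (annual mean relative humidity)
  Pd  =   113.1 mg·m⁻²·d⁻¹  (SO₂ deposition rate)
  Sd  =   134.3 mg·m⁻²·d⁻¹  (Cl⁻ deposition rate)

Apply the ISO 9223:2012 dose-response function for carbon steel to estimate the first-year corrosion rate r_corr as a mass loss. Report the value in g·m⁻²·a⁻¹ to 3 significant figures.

r_corr = 1.01e+03 g·m⁻²·a⁻¹

carbon steel: f(T) = -0.054·(T−10) [T>10 °C] = -0.2052
  sulphur-dioxide contribution → 80.2 μm/a
  chloride contribution → 48.49 μm/a
  total first-year rate 128.7 μm/a
Convert to mass loss: 128.7 μm/a × 7.85 g/cm³ = 1010 g·m⁻²·a⁻¹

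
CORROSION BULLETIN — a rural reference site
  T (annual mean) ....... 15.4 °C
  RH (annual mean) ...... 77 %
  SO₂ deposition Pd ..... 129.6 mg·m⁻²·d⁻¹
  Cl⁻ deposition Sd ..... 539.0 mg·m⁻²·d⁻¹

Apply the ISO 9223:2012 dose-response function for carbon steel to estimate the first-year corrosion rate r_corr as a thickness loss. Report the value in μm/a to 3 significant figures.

r_corr = 196 μm/a

carbon steel: temperature factor f = -0.054·(5.4) = -0.2916
  SO₂ term: 1.77·129.6^0.52·exp(0.02·77-0.2916) = 77.39
  Cl⁻ term: 0.102·539.0^0.62·exp(0.033·77+0.04·15.4) = 118.4
  sum: 77.39 + 118.4 → r_corr = 195.8 μm/a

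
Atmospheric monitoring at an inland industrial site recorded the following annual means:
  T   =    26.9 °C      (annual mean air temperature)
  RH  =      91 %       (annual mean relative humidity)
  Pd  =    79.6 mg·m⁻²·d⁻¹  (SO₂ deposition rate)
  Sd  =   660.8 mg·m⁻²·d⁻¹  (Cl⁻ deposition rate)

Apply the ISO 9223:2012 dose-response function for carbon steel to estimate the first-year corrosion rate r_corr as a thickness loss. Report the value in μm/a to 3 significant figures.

carbon steel: f(T) = -0.054·(T−10) [T>10 °C] = -0.9126
  sulphur-dioxide contribution → 42.71 μm/a
  chloride contribution → 337.7 μm/a
  ⇒ r_corr(carbon steel) = 380.4 μm/a

r_corr = 380 μm/a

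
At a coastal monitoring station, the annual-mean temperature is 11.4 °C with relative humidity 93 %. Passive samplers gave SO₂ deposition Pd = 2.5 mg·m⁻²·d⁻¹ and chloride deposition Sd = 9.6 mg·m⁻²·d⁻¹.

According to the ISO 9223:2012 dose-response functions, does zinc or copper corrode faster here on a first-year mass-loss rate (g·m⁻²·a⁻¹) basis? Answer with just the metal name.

copper

zinc: f(T) = -0.071·(T−10) [T>10 °C] = -0.0994
  SO₂ term: 0.0129·2.5^0.44·exp(0.046·93-0.0994) = 1.26
  Cl⁻ term: 0.0175·9.6^0.57·exp(0.008·93+0.085·11.4) = 0.3523
  sum: 1.26 + 0.3523 → r_corr = 1.612 μm/a
  mass loss = 1.612 μm/a × 7.14 g/cm³ = 11.51 g·m⁻²·a⁻¹
copper: f(T) = -0.080·(T−10) [T>10 °C] = -0.1120
  Pd branch = 0.0053·Pd^0.26·e^(0.059·RH+f) = 1.452 μm/a
  Cl⁻ term: 0.01025·9.6^0.27·exp(0.036·93+0.049·11.4) = 0.9388
  sum: 1.452 + 0.9388 → r_corr = 2.391 μm/a
  mass loss = 2.391 μm/a × 8.96 g/cm³ = 21.42 g·m⁻²·a⁻¹
Ordering by g·m⁻²·a⁻¹: copper (21.4) > zinc (11.5)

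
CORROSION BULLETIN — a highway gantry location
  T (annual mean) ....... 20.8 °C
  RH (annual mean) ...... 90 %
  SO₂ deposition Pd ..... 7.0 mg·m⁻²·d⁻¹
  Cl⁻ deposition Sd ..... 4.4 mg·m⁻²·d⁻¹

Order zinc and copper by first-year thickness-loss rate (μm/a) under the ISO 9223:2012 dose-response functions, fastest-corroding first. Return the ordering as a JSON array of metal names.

["copper", "zinc"]

zinc: T>10 °C ⇒ hinge -0.071·(20.8−10) = -0.7668
  SO₂ term: 0.0129·7.0^0.44·exp(0.046·90-0.7668) = 0.8859
  Sd branch = 0.0175·Sd^0.57·e^(0.008·RH+0.085·T) = 0.4902 μm/a
  sum: 0.8859 + 0.4902 → r_corr = 1.376 μm/a
copper: temperature factor f = -0.080·(10.8) = -0.8640
  SO₂ term: 0.0053·7.0^0.26·exp(0.059·90-0.8640) = 0.7497
  Cl⁻ term: 0.01025·4.4^0.27·exp(0.036·90+0.049·20.8) = 1.082
  sum: 0.7497 + 1.082 → r_corr = 1.832 μm/a
Ordering by μm/a: copper (1.83) > zinc (1.38)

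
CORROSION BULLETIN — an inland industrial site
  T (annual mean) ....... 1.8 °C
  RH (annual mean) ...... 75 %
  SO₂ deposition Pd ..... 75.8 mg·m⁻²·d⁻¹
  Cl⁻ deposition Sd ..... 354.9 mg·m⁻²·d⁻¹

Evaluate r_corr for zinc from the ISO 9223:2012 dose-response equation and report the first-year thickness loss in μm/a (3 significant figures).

zinc: temperature factor f = +0.038·(-8.2) = -0.3116
  SO₂ term: 0.0129·75.8^0.44·exp(0.046·75-0.3116) = 1.998
  Sd branch = 0.0175·Sd^0.57·e^(0.008·RH+0.085·T) = 1.056 μm/a
  sum: 1.998 + 1.056 → r_corr = 3.054 μm/a

r_corr = 3.05 μm/a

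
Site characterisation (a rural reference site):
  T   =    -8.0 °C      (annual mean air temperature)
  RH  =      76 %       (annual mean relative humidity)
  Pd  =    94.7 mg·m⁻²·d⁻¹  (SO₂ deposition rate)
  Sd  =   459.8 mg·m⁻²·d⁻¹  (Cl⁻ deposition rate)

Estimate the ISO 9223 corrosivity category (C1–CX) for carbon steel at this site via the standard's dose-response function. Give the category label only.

carbon steel: T≤10 °C ⇒ hinge +0.150·(-8.0−10) = -2.7000
  SO₂ term: 1.77·94.7^0.52·exp(0.02·76-2.7000) = 5.797
  Cl⁻ term: 0.102·459.8^0.62·exp(0.033·76+0.04·-8.0) = 40.7
  r_corr = 5.797 + 40.7 = 46.5 μm/a
Category bounds: 25…50 μm/a bracket r_corr ⇒ C3

C3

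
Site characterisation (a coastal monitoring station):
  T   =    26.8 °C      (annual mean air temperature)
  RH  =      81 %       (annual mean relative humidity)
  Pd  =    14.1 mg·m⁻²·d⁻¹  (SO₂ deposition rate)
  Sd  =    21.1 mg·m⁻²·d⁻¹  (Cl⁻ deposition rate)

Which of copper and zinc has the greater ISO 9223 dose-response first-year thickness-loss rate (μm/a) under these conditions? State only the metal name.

copper: f(T) = -0.080·(T−10) [T>10 °C] = -1.3440
  sulphur-dioxide contribution → 0.3272 μm/a
  chloride contribution → 1.603 μm/a
  total first-year rate 1.93 μm/a
zinc: f(T) = -0.071·(T−10) [T>10 °C] = -1.1928
  sulphur-dioxide contribution → 0.5205 μm/a
  chloride contribution → 1.856 μm/a
  ⇒ r_corr(zinc) = 2.377 μm/a
Ordering by μm/a: zinc (2.38) > copper (1.93)

zinc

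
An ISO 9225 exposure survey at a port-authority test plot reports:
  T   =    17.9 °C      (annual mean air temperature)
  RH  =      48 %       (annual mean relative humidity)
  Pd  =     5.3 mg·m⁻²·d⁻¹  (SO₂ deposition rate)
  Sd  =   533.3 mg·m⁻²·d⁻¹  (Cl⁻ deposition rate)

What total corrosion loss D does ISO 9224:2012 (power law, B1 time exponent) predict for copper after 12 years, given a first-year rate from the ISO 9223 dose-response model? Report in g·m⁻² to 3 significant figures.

copper: f(T) = -0.080·(T−10) [T>10 °C] = -0.6320
  SO₂ term: 0.0053·5.3^0.26·exp(0.059·48-0.6320) = 0.0738
  Sd branch = 0.01025·Sd^0.27·e^(0.036·RH+0.049·T) = 0.7558 μm/a
  r_corr = 0.0738 + 0.7558 = 0.8296 μm/a
Long-term exponent b (ISO 9224 Table 2, B1) = 0.667
  D(12) = 0.8296 × 12^0.667 = 0.8296 × 5.246 = 4.352 μm
  Mass loss = 4.352 μm × 8.96 g/cm³ = 38.99 g·m⁻²

D(12) = 39.0 g·m⁻²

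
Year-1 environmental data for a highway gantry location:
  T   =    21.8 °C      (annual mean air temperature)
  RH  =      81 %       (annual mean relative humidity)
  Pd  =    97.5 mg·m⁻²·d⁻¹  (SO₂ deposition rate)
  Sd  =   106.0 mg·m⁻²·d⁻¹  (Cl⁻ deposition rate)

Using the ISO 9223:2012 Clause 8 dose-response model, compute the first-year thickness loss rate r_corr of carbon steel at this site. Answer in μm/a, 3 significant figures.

r_corr = 115 μm/a

carbon steel: temperature factor f = -0.054·(11.8) = -0.6372
  SO₂ term: 1.77·97.5^0.52·exp(0.02·81-0.6372) = 51.18
  Sd branch = 0.102·Sd^0.62·e^(0.033·RH+0.04·T) = 63.66 μm/a
  sum: 51.18 + 63.66 → r_corr = 114.8 μm/a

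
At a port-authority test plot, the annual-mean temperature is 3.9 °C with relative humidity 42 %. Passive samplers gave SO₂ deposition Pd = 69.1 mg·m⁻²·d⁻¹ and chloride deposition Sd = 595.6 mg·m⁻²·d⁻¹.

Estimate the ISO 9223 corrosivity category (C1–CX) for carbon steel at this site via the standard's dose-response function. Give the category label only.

carbon steel: T≤10 °C ⇒ hinge +0.150·(3.9−10) = -0.9150
  sulphur-dioxide contribution → 14.86 μm/a
  chloride contribution → 25.05 μm/a
  ⇒ r_corr(carbon steel) = 39.9 μm/a
ISO 9223 Table 2 (carbon steel): 25 < 39.9 ≤ 50 μm/a ⇒ C3

C3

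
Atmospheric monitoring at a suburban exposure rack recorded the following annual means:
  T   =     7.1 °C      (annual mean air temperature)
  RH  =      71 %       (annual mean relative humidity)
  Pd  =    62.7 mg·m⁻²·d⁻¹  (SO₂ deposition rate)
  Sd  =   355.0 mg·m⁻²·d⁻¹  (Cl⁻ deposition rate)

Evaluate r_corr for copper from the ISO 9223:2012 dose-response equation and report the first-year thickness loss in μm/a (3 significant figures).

r_corr = 1.62 μm/a

copper: f(T) = +0.126·(T−10) [T≤10 °C] = -0.3654
  Pd branch = 0.0053·Pd^0.26·e^(0.059·RH+f) = 0.7114 μm/a
  Sd branch = 0.01025·Sd^0.27·e^(0.036·RH+0.049·T) = 0.9129 μm/a
  sum: 0.7114 + 0.9129 → r_corr = 1.624 μm/a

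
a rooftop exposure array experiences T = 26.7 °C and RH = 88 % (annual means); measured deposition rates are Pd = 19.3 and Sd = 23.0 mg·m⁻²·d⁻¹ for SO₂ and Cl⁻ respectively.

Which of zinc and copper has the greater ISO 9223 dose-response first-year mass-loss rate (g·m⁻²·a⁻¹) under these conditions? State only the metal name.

copper

zinc: T>10 °C ⇒ hinge -0.071·(26.7−10) = -1.1857
  SO₂ term: 0.0129·19.3^0.44·exp(0.046·88-1.1857) = 0.8305
  Cl⁻ term: 0.0175·23.0^0.57·exp(0.008·88+0.085·26.7) = 2.045
  sum: 0.8305 + 2.045 → r_corr = 2.875 μm/a
  mass loss = 2.875 μm/a × 7.14 g/cm³ = 20.53 g·m⁻²·a⁻¹
copper: f(T) = -0.080·(T−10) [T>10 °C] = -1.3360
  Pd branch = 0.0053·Pd^0.26·e^(0.059·RH+f) = 0.541 μm/a
  Sd branch = 0.01025·Sd^0.27·e^(0.036·RH+0.049·T) = 2.101 μm/a
  r_corr = 0.541 + 2.101 = 2.642 μm/a
  mass loss = 2.642 μm/a × 8.96 g/cm³ = 23.67 g·m⁻²·a⁻¹
Ordering by g·m⁻²·a⁻¹: copper (23.7) > zinc (20.5)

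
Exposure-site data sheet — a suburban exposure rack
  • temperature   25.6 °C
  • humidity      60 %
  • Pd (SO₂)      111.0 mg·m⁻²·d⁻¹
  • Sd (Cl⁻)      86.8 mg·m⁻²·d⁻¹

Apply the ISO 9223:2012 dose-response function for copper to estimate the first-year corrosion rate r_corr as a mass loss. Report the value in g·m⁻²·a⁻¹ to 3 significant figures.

r_corr = 10.9 g·m⁻²·a⁻¹

copper: T>10 °C ⇒ hinge -0.080·(25.6−10) = -1.2480
  sulphur-dioxide contribution → 0.1784 μm/a
  chloride contribution → 1.04 μm/a
  total first-year rate 1.218 μm/a
Convert to mass loss: 1.218 μm/a × 8.96 g/cm³ = 10.92 g·m⁻²·a⁻¹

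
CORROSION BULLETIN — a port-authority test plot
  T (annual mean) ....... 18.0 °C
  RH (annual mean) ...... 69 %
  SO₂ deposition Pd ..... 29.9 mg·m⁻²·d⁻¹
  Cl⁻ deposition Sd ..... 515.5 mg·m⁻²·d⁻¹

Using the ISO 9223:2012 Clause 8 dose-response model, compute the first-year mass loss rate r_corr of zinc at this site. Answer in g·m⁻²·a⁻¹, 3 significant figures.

r_corr = 40.8 g·m⁻²·a⁻¹

zinc: temperature factor f = -0.071·(8.0) = -0.5680
  Pd branch = 0.0129·Pd^0.44·e^(0.046·RH+f) = 0.7792 μm/a
  Cl⁻ term: 0.0175·515.5^0.57·exp(0.008·69+0.085·18.0) = 4.934
  r_corr = 0.7792 + 4.934 = 5.713 μm/a
Convert to mass loss: 5.713 μm/a × 7.14 g/cm³ = 40.79 g·m⁻²·a⁻¹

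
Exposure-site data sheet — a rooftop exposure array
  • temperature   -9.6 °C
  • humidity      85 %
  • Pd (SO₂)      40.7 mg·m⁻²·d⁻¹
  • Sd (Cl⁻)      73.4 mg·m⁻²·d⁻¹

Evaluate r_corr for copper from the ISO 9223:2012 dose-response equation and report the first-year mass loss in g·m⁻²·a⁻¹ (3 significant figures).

r_corr = 5.49 g·m⁻²·a⁻¹

copper: temperature factor f = +0.126·(-19.6) = -2.4696
  Pd branch = 0.0053·Pd^0.26·e^(0.059·RH+f) = 0.1771 μm/a
  Sd branch = 0.01025·Sd^0.27·e^(0.036·RH+0.049·T) = 0.4356 μm/a
  sum: 0.1771 + 0.4356 → r_corr = 0.6127 μm/a
Convert to mass loss: 0.6127 μm/a × 8.96 g/cm³ = 5.49 g·m⁻²·a⁻¹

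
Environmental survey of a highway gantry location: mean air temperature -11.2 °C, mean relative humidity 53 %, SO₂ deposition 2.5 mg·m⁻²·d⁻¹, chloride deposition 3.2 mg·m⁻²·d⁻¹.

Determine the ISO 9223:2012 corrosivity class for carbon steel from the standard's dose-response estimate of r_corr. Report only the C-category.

carbon steel: T≤10 °C ⇒ hinge +0.150·(-11.2−10) = -3.1800
  SO₂ term: 1.77·2.5^0.52·exp(0.02·53-3.1800) = 0.3421
  Sd branch = 0.102·Sd^0.62·e^(0.033·RH+0.04·T) = 0.7706 μm/a
  sum: 0.3421 + 0.7706 → r_corr = 1.113 μm/a
Category bounds: 0…1.3 μm/a bracket r_corr ⇒ C1

C1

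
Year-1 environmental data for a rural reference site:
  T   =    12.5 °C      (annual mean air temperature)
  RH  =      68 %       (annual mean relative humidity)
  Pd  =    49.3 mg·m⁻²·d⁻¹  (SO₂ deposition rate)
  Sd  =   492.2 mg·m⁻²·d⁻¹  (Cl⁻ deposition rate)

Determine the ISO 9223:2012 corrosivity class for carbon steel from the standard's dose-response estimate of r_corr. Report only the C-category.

carbon steel: f(T) = -0.054·(T−10) [T>10 °C] = -0.1350
  sulphur-dioxide contribution → 45.74 μm/a
  chloride contribution → 74.03 μm/a
  total first-year rate 119.8 μm/a
Category bounds: 80…200 μm/a bracket r_corr ⇒ C5

C5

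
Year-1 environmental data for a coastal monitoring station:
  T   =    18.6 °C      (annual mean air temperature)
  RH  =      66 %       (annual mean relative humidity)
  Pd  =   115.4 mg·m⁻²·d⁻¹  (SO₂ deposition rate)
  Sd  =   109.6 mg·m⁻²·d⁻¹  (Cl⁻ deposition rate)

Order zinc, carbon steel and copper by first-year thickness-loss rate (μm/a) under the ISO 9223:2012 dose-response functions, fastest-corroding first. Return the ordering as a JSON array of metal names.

zinc: temperature factor f = -0.071·(8.6) = -0.6106
  sulphur-dioxide contribution → 1.178 μm/a
  chloride contribution → 2.097 μm/a
  ⇒ r_corr(zinc) = 3.276 μm/a
carbon steel: temperature factor f = -0.054·(8.6) = -0.4644
  sulphur-dioxide contribution → 49.19 μm/a
  chloride contribution → 34.86 μm/a
  ⇒ r_corr(carbon steel) = 84.05 μm/a
copper: f(T) = -0.080·(T−10) [T>10 °C] = -0.6880
  sulphur-dioxide contribution → 0.4496 μm/a
  chloride contribution → 0.9754 μm/a
  total first-year rate 1.425 μm/a
Ordering by μm/a: carbon steel (84.1) > zinc (3.28) > copper (1.42)

["carbon steel", "zinc", "copper"]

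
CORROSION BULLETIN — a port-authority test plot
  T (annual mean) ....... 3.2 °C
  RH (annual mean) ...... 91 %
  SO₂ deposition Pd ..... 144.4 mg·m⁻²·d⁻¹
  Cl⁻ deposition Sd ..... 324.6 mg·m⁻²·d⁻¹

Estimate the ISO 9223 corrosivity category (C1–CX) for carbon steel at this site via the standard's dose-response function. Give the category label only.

C5

carbon steel: T≤10 °C ⇒ hinge +0.150·(3.2−10) = -1.0200
  SO₂ term: 1.77·144.4^0.52·exp(0.02·91-1.0200) = 52.29
  Sd branch = 0.102·Sd^0.62·e^(0.033·RH+0.04·T) = 84.22 μm/a
  r_corr = 52.29 + 84.22 = 136.5 μm/a
Category bounds: 80…200 μm/a bracket r_corr ⇒ C5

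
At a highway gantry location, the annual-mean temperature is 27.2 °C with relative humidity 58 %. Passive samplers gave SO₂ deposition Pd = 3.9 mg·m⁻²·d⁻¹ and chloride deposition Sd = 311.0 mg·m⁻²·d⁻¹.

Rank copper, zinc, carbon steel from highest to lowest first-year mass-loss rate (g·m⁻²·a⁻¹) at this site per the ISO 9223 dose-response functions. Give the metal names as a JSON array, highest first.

copper: f(T) = -0.080·(T−10) [T>10 °C] = -1.3760
  SO₂ term: 0.0053·3.9^0.26·exp(0.059·58-1.3760) = 0.05841
  Sd branch = 0.01025·Sd^0.27·e^(0.036·RH+0.049·T) = 1.477 μm/a
  r_corr = 0.05841 + 1.477 = 1.535 μm/a
  mass loss = 1.535 μm/a × 8.96 g/cm³ = 13.76 g·m⁻²·a⁻¹
zinc: temperature factor f = -0.071·(17.2) = -1.2212
  SO₂ term: 0.0129·3.9^0.44·exp(0.046·58-1.2212) = 0.09977
  Sd branch = 0.0175·Sd^0.57·e^(0.008·RH+0.085·T) = 7.405 μm/a
  sum: 0.09977 + 7.405 → r_corr = 7.505 μm/a
  mass loss = 7.505 μm/a × 7.14 g/cm³ = 53.58 g·m⁻²·a⁻¹
carbon steel: f(T) = -0.054·(T−10) [T>10 °C] = -0.9288
  Pd branch = 1.77·Pd^0.52·e^(0.02·RH+f) = 4.526 μm/a
  Sd branch = 0.102·Sd^0.62·e^(0.033·RH+0.04·T) = 72.09 μm/a
  sum: 4.526 + 72.09 → r_corr = 76.61 μm/a
  mass loss = 76.61 μm/a × 7.85 g/cm³ = 601.4 g·m⁻²·a⁻¹
Ordering by g·m⁻²·a⁻¹: carbon steel (601) > zinc (53.6) > copper (13.8)

["carbon steel", "zinc", "copper"]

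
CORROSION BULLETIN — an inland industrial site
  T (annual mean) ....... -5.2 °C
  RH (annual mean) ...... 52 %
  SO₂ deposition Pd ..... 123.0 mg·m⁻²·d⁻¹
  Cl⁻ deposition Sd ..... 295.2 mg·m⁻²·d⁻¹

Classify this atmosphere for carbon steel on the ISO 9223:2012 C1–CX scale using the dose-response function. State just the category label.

C2

carbon steel: temperature factor f = +0.150·(-15.2) = -2.2800
  Pd branch = 1.77·Pd^0.52·e^(0.02·RH+f) = 6.255 μm/a
  Cl⁻ term: 0.102·295.2^0.62·exp(0.033·52+0.04·-5.2) = 15.67
  r_corr = 6.255 + 15.67 = 21.92 μm/a
ISO 9223 Table 2 (carbon steel): 1.3 < 21.9 ≤ 25 μm/a ⇒ C2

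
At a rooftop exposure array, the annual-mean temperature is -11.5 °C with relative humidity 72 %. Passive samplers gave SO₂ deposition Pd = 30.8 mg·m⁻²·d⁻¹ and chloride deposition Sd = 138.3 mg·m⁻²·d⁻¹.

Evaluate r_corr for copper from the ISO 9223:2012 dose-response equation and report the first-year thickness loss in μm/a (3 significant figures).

copper: T≤10 °C ⇒ hinge +0.126·(-11.5−10) = -2.7090
  Pd branch = 0.0053·Pd^0.26·e^(0.059·RH+f) = 0.06021 μm/a
  Sd branch = 0.01025·Sd^0.27·e^(0.036·RH+0.049·T) = 0.2949 μm/a
  r_corr = 0.06021 + 0.2949 = 0.3551 μm/a

r_corr = 0.355 μm/a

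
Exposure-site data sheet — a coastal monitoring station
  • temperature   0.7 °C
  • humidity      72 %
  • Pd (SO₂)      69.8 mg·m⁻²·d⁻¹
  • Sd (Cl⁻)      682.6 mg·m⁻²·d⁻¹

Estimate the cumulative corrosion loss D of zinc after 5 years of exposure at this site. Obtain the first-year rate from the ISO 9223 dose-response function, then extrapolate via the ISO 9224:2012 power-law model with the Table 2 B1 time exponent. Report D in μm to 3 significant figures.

zinc: temperature factor f = +0.038·(-9.3) = -0.3534
  sulphur-dioxide contribution → 1.61 μm/a
  chloride contribution → 1.363 μm/a
  ⇒ r_corr(zinc) = 2.973 μm/a
ISO 9224: D(t) = r_corr · t^b with b = 0.813 (zinc, B1)
  D(5) = 2.973 × 5^0.813 = 2.973 × 3.701 = 11 μm

D(5) = 11.0 μm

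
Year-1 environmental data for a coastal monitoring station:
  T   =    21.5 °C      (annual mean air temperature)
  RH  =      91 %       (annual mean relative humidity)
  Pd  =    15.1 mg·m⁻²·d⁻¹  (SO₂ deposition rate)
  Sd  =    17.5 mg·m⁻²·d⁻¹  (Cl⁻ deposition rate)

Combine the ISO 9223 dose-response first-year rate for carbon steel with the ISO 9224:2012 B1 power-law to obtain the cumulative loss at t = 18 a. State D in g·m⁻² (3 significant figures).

carbon steel: T>10 °C ⇒ hinge -0.054·(21.5−10) = -0.6210
  Pd branch = 1.77·Pd^0.52·e^(0.02·RH+f) = 24.09 μm/a
  Cl⁻ term: 0.102·17.5^0.62·exp(0.033·91+0.04·21.5) = 28.64
  sum: 24.09 + 28.64 → r_corr = 52.73 μm/a
ISO 9224: D(t) = r_corr · t^b with b = 0.523 (carbon steel, B1)
  D(18) = 52.73 × 18^0.523 = 52.73 × 4.534 = 239.1 μm
  Mass loss = 239.1 μm × 7.85 g/cm³ = 1877 g·m⁻²

D(18) = 1.88e+03 g·m⁻²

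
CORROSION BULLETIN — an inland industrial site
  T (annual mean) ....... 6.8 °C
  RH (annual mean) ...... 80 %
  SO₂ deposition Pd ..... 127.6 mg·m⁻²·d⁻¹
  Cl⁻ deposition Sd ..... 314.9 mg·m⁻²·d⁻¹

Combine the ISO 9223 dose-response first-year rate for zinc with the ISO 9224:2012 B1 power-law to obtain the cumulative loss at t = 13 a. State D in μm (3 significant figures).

zinc: T≤10 °C ⇒ hinge +0.038·(6.8−10) = -0.1216
  SO₂ term: 0.0129·127.6^0.44·exp(0.046·80-0.1216) = 3.824
  Cl⁻ term: 0.0175·314.9^0.57·exp(0.008·80+0.085·6.8) = 1.57
  sum: 3.824 + 1.57 → r_corr = 5.395 μm/a
Long-term exponent b (ISO 9224 Table 2, B1) = 0.813
  D(13) = 5.395 × 13^0.813 = 5.395 × 8.047 = 43.41 μm

D(13) = 43.4 μm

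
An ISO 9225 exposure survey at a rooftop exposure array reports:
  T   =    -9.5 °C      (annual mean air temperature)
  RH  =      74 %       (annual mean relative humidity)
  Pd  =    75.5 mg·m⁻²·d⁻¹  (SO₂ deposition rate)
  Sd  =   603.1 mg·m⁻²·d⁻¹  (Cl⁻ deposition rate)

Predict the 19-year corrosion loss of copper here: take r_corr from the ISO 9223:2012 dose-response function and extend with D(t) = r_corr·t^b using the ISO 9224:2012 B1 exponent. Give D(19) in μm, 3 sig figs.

D(19) = 4.49 μm

copper: f(T) = +0.126·(T−10) [T≤10 °C] = -2.4570
  SO₂ term: 0.0053·75.5^0.26·exp(0.059·74-2.4570) = 0.1101
  Sd branch = 0.01025·Sd^0.27·e^(0.036·RH+0.049·T) = 0.5203 μm/a
  sum: 0.1101 + 0.5203 → r_corr = 0.6303 μm/a
Long-term exponent b (ISO 9224 Table 2, B1) = 0.667
  D(19) = 0.6303 × 19^0.667 = 0.6303 × 7.127 = 4.493 μm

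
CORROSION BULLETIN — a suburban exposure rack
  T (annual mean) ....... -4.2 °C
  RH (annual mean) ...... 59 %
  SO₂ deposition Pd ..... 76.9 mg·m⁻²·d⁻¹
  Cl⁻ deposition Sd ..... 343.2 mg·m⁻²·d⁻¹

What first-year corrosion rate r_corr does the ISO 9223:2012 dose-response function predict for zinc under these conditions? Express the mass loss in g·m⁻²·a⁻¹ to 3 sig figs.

zinc: f(T) = +0.038·(T−10) [T≤10 °C] = -0.5396
  Pd branch = 0.0129·Pd^0.44·e^(0.046·RH+f) = 0.7669 μm/a
  Cl⁻ term: 0.0175·343.2^0.57·exp(0.008·59+0.085·-4.2) = 0.5473
  sum: 0.7669 + 0.5473 → r_corr = 1.314 μm/a
Convert to mass loss: 1.314 μm/a × 7.14 g/cm³ = 9.383 g·m⁻²·a⁻¹

r_corr = 9.38 g·m⁻²·a⁻¹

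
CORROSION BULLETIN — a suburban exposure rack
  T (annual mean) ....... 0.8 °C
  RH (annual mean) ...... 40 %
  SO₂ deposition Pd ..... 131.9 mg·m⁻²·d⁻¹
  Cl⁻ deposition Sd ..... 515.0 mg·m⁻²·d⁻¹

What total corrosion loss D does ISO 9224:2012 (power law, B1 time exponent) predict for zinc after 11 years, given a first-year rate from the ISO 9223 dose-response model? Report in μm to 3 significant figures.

zinc: f(T) = +0.038·(T−10) [T≤10 °C] = -0.3496
  Pd branch = 0.0129·Pd^0.44·e^(0.046·RH+f) = 0.4906 μm/a
  Sd branch = 0.0175·Sd^0.57·e^(0.008·RH+0.085·T) = 0.9063 μm/a
  r_corr = 0.4906 + 0.9063 = 1.397 μm/a
Long-term exponent b (ISO 9224 Table 2, B1) = 0.813
  D(11) = 1.397 × 11^0.813 = 1.397 × 7.025 = 9.814 μm

D(11) = 9.81 μm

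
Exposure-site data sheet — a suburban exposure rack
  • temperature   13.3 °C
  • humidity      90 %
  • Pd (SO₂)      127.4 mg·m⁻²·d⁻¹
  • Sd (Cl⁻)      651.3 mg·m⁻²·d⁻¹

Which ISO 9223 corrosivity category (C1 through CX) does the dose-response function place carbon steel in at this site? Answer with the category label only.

carbon steel: temperature factor f = -0.054·(3.3) = -0.1782
  SO₂ term: 1.77·127.4^0.52·exp(0.02·90-0.1782) = 111.4
  Cl⁻ term: 0.102·651.3^0.62·exp(0.033·90+0.04·13.3) = 188
  r_corr = 111.4 + 188 = 299.4 μm/a
299 μm/a falls in (200, 700] for carbon steel → category CX

CX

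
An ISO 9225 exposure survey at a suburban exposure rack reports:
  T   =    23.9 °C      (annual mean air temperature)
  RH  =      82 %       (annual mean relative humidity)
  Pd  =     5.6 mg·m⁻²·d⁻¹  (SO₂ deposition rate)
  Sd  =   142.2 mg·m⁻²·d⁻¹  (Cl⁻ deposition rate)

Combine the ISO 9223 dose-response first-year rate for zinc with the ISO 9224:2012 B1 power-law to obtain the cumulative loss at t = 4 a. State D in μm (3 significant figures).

zinc: T>10 °C ⇒ hinge -0.071·(23.9−10) = -0.9869
  SO₂ term: 0.0129·5.6^0.44·exp(0.046·82-0.9869) = 0.446
  Cl⁻ term: 0.0175·142.2^0.57·exp(0.008·82+0.085·23.9) = 4.339
  sum: 0.446 + 4.339 → r_corr = 4.785 μm/a
Power-law: D(4) = r_corr · 4^0.813
  D(4) = 4.785 × 4^0.813 = 4.785 × 3.087 = 14.77 μm

D(4) = 14.8 μm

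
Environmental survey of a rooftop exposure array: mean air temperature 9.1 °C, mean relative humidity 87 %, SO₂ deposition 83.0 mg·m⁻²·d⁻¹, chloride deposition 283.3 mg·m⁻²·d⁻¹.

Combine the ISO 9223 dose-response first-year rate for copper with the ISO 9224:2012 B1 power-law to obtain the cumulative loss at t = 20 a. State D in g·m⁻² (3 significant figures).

D(20) = 279 g·m⁻²

copper: f(T) = +0.126·(T−10) [T≤10 °C] = -0.1134
  sulphur-dioxide contribution → 2.531 μm/a
  chloride contribution → 1.685 μm/a
  total first-year rate 4.216 μm/a
Power-law: D(20) = r_corr · 20^0.667
  D(20) = 4.216 × 20^0.667 = 4.216 × 7.375 = 31.09 μm
  Mass loss = 31.09 μm × 8.96 g/cm³ = 278.6 g·m⁻²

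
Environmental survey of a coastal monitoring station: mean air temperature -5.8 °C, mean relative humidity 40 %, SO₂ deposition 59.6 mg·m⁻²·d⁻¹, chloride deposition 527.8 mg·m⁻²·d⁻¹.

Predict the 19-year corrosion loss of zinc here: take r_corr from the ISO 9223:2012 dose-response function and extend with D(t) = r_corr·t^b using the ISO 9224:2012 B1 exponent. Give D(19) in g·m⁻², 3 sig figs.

D(19) = 62.1 g·m⁻²

zinc: temperature factor f = +0.038·(-15.8) = -0.6004
  Pd branch = 0.0129·Pd^0.44·e^(0.046·RH+f) = 0.2692 μm/a
  Sd branch = 0.0175·Sd^0.57·e^(0.008·RH+0.085·T) = 0.5245 μm/a
  r_corr = 0.2692 + 0.5245 = 0.7936 μm/a
ISO 9224: D(t) = r_corr · t^b with b = 0.813 (zinc, B1)
  D(19) = 0.7936 × 19^0.813 = 0.7936 × 10.96 = 8.695 μm
  Mass loss = 8.695 μm × 7.14 g/cm³ = 62.08 g·m⁻²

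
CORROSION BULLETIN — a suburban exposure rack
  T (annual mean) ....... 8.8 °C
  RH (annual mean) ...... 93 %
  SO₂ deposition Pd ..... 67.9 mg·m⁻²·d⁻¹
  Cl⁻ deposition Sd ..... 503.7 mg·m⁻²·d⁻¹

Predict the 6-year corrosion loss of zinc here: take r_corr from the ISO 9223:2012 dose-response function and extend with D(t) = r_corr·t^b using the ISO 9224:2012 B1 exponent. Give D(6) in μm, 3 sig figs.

D(6) = 36.0 μm

zinc: f(T) = +0.038·(T−10) [T≤10 °C] = -0.0456
  Pd branch = 0.0129·Pd^0.44·e^(0.046·RH+f) = 5.685 μm/a
  Sd branch = 0.0175·Sd^0.57·e^(0.008·RH+0.085·T) = 2.699 μm/a
  r_corr = 5.685 + 2.699 = 8.384 μm/a
Power-law: D(6) = r_corr · 6^0.813
  D(6) = 8.384 × 6^0.813 = 8.384 × 4.292 = 35.98 μm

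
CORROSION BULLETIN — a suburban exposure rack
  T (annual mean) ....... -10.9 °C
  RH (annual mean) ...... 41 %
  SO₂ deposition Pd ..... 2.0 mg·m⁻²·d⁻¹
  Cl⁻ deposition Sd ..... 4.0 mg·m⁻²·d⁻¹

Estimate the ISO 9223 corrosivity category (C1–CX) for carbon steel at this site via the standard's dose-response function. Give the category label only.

C1

carbon steel: temperature factor f = +0.150·(-20.9) = -3.1350
  SO₂ term: 1.77·2.0^0.52·exp(0.02·41-3.1350) = 0.2507
  Sd branch = 0.102·Sd^0.62·e^(0.033·RH+0.04·T) = 0.6027 μm/a
  r_corr = 0.2507 + 0.6027 = 0.8534 μm/a
0.853 μm/a falls in (0, 1.3] for carbon steel → category C1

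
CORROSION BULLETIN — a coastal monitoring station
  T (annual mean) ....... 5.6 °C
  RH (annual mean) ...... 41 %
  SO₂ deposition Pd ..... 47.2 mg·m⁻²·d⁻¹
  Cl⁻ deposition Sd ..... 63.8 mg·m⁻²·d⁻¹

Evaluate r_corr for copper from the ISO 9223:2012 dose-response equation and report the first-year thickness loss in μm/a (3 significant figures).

copper: temperature factor f = +0.126·(-4.4) = -0.5544
  SO₂ term: 0.0053·47.2^0.26·exp(0.059·41-0.5544) = 0.09317
  Cl⁻ term: 0.01025·63.8^0.27·exp(0.036·41+0.049·5.6) = 0.1812
  r_corr = 0.09317 + 0.1812 = 0.2744 μm/a

r_corr = 0.274 μm/a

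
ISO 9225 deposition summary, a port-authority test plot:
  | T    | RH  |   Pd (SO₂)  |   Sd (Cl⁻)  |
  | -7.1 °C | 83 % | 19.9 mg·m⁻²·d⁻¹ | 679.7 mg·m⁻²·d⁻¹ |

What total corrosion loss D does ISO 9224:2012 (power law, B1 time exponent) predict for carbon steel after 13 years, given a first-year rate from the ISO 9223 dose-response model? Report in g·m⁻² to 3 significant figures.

D(13) = 2.14e+03 g·m⁻²

carbon steel: temperature factor f = +0.150·(-17.1) = -2.5650
  SO₂ term: 1.77·19.9^0.52·exp(0.02·83-2.5650) = 3.391
  Sd branch = 0.102·Sd^0.62·e^(0.033·RH+0.04·T) = 67.74 μm/a
  sum: 3.391 + 67.74 → r_corr = 71.13 μm/a
Long-term exponent b (ISO 9224 Table 2, B1) = 0.523
  D(13) = 71.13 × 13^0.523 = 71.13 × 3.825 = 272 μm
  Mass loss = 272 μm × 7.85 g/cm³ = 2136 g·m⁻²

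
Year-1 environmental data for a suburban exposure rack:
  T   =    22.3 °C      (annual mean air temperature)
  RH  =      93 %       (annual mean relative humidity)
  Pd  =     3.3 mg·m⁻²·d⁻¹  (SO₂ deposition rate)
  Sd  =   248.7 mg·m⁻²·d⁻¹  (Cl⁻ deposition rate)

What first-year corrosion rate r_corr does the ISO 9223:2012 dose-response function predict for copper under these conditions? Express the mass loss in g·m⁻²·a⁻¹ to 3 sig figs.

r_corr = 40.4 g·m⁻²·a⁻¹

copper: f(T) = -0.080·(T−10) [T>10 °C] = -0.9840
  sulphur-dioxide contribution → 0.6527 μm/a
  chloride contribution → 3.856 μm/a
  total first-year rate 4.509 μm/a
Convert to mass loss: 4.509 μm/a × 8.96 g/cm³ = 40.4 g·m⁻²·a⁻¹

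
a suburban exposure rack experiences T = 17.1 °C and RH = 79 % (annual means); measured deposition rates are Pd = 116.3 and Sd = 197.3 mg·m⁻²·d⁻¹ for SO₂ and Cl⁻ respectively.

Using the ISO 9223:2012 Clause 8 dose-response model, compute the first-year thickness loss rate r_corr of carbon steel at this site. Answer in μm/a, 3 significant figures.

carbon steel: temperature factor f = -0.054·(7.1) = -0.3834
  SO₂ term: 1.77·116.3^0.52·exp(0.02·79-0.3834) = 69.46
  Sd branch = 0.102·Sd^0.62·e^(0.033·RH+0.04·T) = 72.58 μm/a
  sum: 69.46 + 72.58 → r_corr = 142 μm/a

r_corr = 142 μm/a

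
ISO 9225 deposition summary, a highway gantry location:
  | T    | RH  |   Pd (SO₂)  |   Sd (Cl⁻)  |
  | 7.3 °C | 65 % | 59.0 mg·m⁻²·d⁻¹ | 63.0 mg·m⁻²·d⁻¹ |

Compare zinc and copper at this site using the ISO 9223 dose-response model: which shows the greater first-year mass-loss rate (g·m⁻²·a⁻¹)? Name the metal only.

zinc: temperature factor f = +0.038·(-2.7) = -0.1026
  SO₂ term: 0.0129·59.0^0.44·exp(0.046·65-0.1026) = 1.392
  Cl⁻ term: 0.0175·63.0^0.57·exp(0.008·65+0.085·7.3) = 0.5807
  sum: 1.392 + 0.5807 → r_corr = 1.973 μm/a
  mass loss = 1.973 μm/a × 7.14 g/cm³ = 14.09 g·m⁻²·a⁻¹
copper: f(T) = +0.126·(T−10) [T≤10 °C] = -0.3402
  SO₂ term: 0.0053·59.0^0.26·exp(0.059·65-0.3402) = 0.504
  Sd branch = 0.01025·Sd^0.27·e^(0.036·RH+0.049·T) = 0.4657 μm/a
  sum: 0.504 + 0.4657 → r_corr = 0.9698 μm/a
  mass loss = 0.9698 μm/a × 8.96 g/cm³ = 8.689 g·m⁻²·a⁻¹
Ordering by g·m⁻²·a⁻¹: zinc (14.1) > copper (8.69)

zinc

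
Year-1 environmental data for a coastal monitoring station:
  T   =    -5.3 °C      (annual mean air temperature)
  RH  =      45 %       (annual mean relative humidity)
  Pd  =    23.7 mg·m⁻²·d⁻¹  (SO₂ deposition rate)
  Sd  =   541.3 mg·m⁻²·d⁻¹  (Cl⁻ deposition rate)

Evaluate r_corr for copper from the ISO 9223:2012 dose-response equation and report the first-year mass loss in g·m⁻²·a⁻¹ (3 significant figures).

copper: T≤10 °C ⇒ hinge +0.126·(-5.3−10) = -1.9278
  Pd branch = 0.0053·Pd^0.26·e^(0.059·RH+f) = 0.02498 μm/a
  Sd branch = 0.01025·Sd^0.27·e^(0.036·RH+0.049·T) = 0.2185 μm/a
  r_corr = 0.02498 + 0.2185 = 0.2435 μm/a
Convert to mass loss: 0.2435 μm/a × 8.96 g/cm³ = 2.182 g·m⁻²·a⁻¹

r_corr = 2.18 g·m⁻²·a⁻¹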